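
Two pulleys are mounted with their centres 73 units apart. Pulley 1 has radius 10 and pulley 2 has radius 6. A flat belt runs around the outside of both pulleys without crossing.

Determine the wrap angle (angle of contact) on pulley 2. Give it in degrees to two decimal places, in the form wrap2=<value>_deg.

open belt: β = asin((r2−r1)/C) = asin(-4/73) = -3.1411°
wrap1 = π − 2β = 186.2821°
wrap2 = π + 2β = 173.7179°

wrap2=173.72_deg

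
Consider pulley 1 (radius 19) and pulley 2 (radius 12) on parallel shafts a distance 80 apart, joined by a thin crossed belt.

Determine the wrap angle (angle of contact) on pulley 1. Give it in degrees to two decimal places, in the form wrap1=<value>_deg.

wrap1=225.60_deg

crossed belt: β = asin((r1+r2)/C) = asin(31/80) = 22.7990°
wrap1 = wrap2 = π + 2β = 225.5981°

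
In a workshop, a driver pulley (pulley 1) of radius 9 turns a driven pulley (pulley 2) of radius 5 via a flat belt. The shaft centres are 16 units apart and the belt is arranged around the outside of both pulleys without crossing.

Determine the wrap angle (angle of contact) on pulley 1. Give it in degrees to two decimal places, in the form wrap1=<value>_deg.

open belt: β = asin((r2−r1)/C) = asin(-4/16) = -14.4775°
wrap1 = π − 2β = 208.9550°
wrap2 = π + 2β = 151.0450°

wrap1=208.96_deg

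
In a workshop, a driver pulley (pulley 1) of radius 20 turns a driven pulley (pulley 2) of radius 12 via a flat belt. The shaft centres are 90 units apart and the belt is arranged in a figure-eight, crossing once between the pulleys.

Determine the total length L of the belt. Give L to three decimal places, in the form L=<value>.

crossed belt: β = asin((r1+r2)/C) = asin(32/90) = 20.8275°
wrap1 = wrap2 = π + 2β = 221.6550°
tangent length = C·cosβ = 84.1190
L = (r1+r2)·wrap + 2·C·cosβ = 32·3.8686 + 2·84.1190 = 292.0334

L=292.033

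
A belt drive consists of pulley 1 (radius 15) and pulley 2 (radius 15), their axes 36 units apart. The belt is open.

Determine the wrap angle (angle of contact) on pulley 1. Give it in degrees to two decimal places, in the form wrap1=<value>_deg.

open belt: β = asin((r2−r1)/C) = asin(0/36) = 0.0000°
wrap1 = π − 2β = 180.0000°
wrap2 = π + 2β = 180.0000°

wrap1=180.00_deg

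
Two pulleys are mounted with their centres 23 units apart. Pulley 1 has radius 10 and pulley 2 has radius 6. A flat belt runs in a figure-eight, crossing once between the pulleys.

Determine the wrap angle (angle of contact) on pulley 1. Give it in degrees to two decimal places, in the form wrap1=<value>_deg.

crossed belt: β = asin((r1+r2)/C) = asin(16/23) = 44.0792°
wrap1 = wrap2 = π + 2β = 268.1584°

wrap1=268.16_deg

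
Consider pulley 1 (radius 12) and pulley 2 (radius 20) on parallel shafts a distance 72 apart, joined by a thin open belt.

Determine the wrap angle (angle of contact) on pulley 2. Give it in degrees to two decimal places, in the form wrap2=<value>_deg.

wrap2=192.76_deg

open belt: β = asin((r2−r1)/C) = asin(8/72) = 6.3794°
wrap1 = π − 2β = 167.2413°
wrap2 = π + 2β = 192.7587°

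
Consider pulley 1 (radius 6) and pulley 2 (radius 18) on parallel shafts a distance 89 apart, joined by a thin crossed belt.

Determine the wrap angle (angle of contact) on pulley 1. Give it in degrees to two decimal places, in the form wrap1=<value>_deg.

crossed belt: β = asin((r1+r2)/C) = asin(24/89) = 15.6442°
wrap1 = wrap2 = π + 2β = 211.2884°

wrap1=211.29_deg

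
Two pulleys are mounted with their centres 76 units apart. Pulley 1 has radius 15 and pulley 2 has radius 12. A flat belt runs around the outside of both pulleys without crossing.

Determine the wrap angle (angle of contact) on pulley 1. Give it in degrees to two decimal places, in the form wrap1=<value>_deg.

open belt: β = asin((r2−r1)/C) = asin(-3/76) = -2.2623°
wrap1 = π − 2β = 184.5245°
wrap2 = π + 2β = 175.4755°

wrap1=184.52_deg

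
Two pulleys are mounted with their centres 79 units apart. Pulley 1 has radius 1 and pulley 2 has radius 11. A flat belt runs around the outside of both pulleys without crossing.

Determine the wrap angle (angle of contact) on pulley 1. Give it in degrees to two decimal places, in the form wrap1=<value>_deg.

wrap1=165.46_deg

open belt: β = asin((r2−r1)/C) = asin(10/79) = 7.2721°
wrap1 = π − 2β = 165.4557°
wrap2 = π + 2β = 194.5443°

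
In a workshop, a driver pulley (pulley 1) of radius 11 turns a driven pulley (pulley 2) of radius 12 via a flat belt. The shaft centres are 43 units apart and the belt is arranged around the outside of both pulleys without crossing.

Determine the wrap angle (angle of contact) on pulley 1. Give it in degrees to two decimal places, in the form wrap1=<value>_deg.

open belt: β = asin((r2−r1)/C) = asin(1/43) = 1.3326°
wrap1 = π − 2β = 177.3348°
wrap2 = π + 2β = 182.6652°

wrap1=177.33_deg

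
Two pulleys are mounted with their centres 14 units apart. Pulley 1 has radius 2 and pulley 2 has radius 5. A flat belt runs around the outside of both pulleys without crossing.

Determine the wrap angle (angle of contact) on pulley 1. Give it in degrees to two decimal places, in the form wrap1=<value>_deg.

wrap1=155.25_deg

open belt: β = asin((r2−r1)/C) = asin(3/14) = 12.3736°
wrap1 = π − 2β = 155.2527°
wrap2 = π + 2β = 204.7473°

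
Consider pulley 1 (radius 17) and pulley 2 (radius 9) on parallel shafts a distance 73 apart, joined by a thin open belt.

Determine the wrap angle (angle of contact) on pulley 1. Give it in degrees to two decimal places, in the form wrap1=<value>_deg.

open belt: β = asin((r2−r1)/C) = asin(-8/73) = -6.2916°
wrap1 = π − 2β = 192.5833°
wrap2 = π + 2β = 167.4167°

wrap1=192.58_deg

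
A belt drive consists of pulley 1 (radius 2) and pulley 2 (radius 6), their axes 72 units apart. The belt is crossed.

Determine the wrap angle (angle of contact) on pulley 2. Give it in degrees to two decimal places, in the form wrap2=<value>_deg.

crossed belt: β = asin((r1+r2)/C) = asin(8/72) = 6.3794°
wrap1 = wrap2 = π + 2β = 192.7587°

wrap2=192.76_deg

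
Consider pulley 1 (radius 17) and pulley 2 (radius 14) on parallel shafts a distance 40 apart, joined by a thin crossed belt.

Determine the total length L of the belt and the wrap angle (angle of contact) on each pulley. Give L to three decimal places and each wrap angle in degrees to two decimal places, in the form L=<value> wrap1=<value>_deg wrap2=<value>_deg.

L=202.923 wrap1=281.61_deg wrap2=281.61_deg

crossed belt: β = asin((r1+r2)/C) = asin(31/40) = 50.8050°
wrap1 = wrap2 = π + 2β = 281.6101°
tangent length = C·cosβ = 25.2784
L = (r1+r2)·wrap + 2·C·cosβ = 31·4.9150 + 2·25.2784 = 202.9226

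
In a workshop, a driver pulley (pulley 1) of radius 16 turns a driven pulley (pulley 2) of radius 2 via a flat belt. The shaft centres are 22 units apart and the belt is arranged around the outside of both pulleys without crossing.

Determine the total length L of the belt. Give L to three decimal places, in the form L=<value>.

open belt: β = asin((r2−r1)/C) = asin(-14/22) = -39.5212°
wrap1 = π − 2β = 259.0424°
wrap2 = π + 2β = 100.9576°
tangent length = C·cosβ = 16.9706
L = r1·wrap1 + r2·wrap2 + 2·C·cosβ = 16·4.5211 + 2·1.7620 + 2·16.9706 = 109.8035

L=109.803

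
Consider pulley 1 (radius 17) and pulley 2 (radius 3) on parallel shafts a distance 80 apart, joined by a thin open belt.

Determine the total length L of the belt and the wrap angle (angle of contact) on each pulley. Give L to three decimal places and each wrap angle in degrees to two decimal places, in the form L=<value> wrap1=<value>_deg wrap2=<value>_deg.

L=225.288 wrap1=200.16_deg wrap2=159.84_deg

open belt: β = asin((r2−r1)/C) = asin(-14/80) = -10.0787°
wrap1 = π − 2β = 200.1573°
wrap2 = π + 2β = 159.8427°
tangent length = C·cosβ = 78.7655
L = r1·wrap1 + r2·wrap2 + 2·C·cosβ = 17·3.4934 + 3·2.7898 + 2·78.7655 = 225.2882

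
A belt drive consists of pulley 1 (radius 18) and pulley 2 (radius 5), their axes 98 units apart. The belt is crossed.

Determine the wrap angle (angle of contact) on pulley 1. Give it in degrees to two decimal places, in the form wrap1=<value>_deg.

crossed belt: β = asin((r1+r2)/C) = asin(23/98) = 13.5736°
wrap1 = wrap2 = π + 2β = 207.1472°

wrap1=207.15_deg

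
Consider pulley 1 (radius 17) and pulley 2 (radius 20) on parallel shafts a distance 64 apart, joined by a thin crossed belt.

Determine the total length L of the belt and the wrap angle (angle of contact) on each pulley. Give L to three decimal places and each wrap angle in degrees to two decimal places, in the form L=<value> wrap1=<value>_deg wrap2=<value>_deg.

crossed belt: β = asin((r1+r2)/C) = asin(37/64) = 35.3188°
wrap1 = wrap2 = π + 2β = 250.6375°
tangent length = C·cosβ = 52.2207
L = (r1+r2)·wrap + 2·C·cosβ = 37·4.3745 + 2·52.2207 = 266.2960

L=266.296 wrap1=250.64_deg wrap2=250.64_deg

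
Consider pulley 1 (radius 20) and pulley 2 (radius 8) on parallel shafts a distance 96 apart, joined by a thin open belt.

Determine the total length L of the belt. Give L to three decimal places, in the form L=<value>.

L=281.467

open belt: β = asin((r2−r1)/C) = asin(-12/96) = -7.1808°
wrap1 = π − 2β = 194.3615°
wrap2 = π + 2β = 165.6385°
tangent length = C·cosβ = 95.2470
L = r1·wrap1 + r2·wrap2 + 2·C·cosβ = 20·3.3922 + 8·2.8909 + 2·95.2470 = 281.4666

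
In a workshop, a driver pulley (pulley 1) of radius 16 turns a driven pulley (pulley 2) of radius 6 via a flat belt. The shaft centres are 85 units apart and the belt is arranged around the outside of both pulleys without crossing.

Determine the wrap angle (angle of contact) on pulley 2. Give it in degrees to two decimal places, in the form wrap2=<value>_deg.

wrap2=166.49_deg

open belt: β = asin((r2−r1)/C) = asin(-10/85) = -6.7563°
wrap1 = π − 2β = 193.5127°
wrap2 = π + 2β = 166.4873°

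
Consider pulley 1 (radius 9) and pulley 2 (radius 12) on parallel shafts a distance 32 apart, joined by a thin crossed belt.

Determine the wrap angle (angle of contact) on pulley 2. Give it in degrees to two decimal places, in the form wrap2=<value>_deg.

crossed belt: β = asin((r1+r2)/C) = asin(21/32) = 41.0145°
wrap1 = wrap2 = π + 2β = 262.0290°

wrap2=262.03_deg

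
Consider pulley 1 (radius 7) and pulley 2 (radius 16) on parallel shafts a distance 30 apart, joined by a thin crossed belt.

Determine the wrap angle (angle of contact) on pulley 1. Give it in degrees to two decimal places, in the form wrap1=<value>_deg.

wrap1=280.11_deg

crossed belt: β = asin((r1+r2)/C) = asin(23/30) = 50.0555°
wrap1 = wrap2 = π + 2β = 280.1110°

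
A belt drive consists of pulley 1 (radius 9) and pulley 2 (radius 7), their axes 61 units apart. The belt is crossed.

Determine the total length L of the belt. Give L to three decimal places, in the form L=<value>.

L=176.487

crossed belt: β = asin((r1+r2)/C) = asin(16/61) = 15.2063°
wrap1 = wrap2 = π + 2β = 210.4126°
tangent length = C·cosβ = 58.8643
L = (r1+r2)·wrap + 2·C·cosβ = 16·3.6724 + 2·58.8643 = 176.4868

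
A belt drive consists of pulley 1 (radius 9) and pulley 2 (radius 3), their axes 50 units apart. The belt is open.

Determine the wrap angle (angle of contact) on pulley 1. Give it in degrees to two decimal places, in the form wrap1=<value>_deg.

wrap1=193.78_deg

open belt: β = asin((r2−r1)/C) = asin(-6/50) = -6.8921°
wrap1 = π − 2β = 193.7842°
wrap2 = π + 2β = 166.2158°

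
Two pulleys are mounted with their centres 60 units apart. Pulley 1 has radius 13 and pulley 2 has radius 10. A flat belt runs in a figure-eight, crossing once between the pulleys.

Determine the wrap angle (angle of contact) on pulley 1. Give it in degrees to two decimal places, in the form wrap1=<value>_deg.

wrap1=225.08_deg

crossed belt: β = asin((r1+r2)/C) = asin(23/60) = 22.5403°
wrap1 = wrap2 = π + 2β = 225.0806°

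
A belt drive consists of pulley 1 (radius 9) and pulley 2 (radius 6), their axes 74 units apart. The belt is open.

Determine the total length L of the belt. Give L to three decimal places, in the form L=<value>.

open belt: β = asin((r2−r1)/C) = asin(-3/74) = -2.3234°
wrap1 = π − 2β = 184.6469°
wrap2 = π + 2β = 175.3531°
tangent length = C·cosβ = 73.9392
L = r1·wrap1 + r2·wrap2 + 2·C·cosβ = 9·3.2227 + 6·3.0605 + 2·73.9392 = 195.2455

L=195.246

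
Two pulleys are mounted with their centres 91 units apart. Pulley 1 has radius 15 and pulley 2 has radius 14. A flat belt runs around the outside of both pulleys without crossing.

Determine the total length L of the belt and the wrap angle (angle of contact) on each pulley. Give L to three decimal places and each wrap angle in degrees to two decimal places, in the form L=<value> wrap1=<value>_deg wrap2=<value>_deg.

open belt: β = asin((r2−r1)/C) = asin(-1/91) = -0.6296°
wrap1 = π − 2β = 181.2593°
wrap2 = π + 2β = 178.7407°
tangent length = C·cosβ = 90.9945
L = r1·wrap1 + r2·wrap2 + 2·C·cosβ = 15·3.1636 + 14·3.1196 + 2·90.9945 = 273.1172

L=273.117 wrap1=181.26_deg wrap2=178.74_deg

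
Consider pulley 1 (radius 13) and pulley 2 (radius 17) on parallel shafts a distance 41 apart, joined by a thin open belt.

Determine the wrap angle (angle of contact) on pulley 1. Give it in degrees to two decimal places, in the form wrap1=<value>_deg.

open belt: β = asin((r2−r1)/C) = asin(4/41) = 5.5987°
wrap1 = π − 2β = 168.8025°
wrap2 = π + 2β = 191.1975°

wrap1=168.80_deg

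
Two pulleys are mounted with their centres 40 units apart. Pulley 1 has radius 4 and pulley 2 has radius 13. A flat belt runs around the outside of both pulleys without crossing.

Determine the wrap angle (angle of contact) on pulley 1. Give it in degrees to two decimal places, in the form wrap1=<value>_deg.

wrap1=153.99_deg

open belt: β = asin((r2−r1)/C) = asin(9/40) = 13.0029°
wrap1 = π − 2β = 153.9942°
wrap2 = π + 2β = 206.0058°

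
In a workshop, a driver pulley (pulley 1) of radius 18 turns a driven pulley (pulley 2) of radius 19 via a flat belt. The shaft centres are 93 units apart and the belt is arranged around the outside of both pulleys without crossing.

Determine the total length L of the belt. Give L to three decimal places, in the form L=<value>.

open belt: β = asin((r2−r1)/C) = asin(1/93) = 0.6161°
wrap1 = π − 2β = 178.7678°
wrap2 = π + 2β = 181.2322°
tangent length = C·cosβ = 92.9946
L = r1·wrap1 + r2·wrap2 + 2·C·cosβ = 18·3.1201 + 19·3.1631 + 2·92.9946 = 302.2497

L=302.250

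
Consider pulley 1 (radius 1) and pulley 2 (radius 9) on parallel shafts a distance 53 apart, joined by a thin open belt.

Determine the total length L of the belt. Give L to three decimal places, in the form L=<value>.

open belt: β = asin((r2−r1)/C) = asin(8/53) = 8.6816°
wrap1 = π − 2β = 162.6368°
wrap2 = π + 2β = 197.3632°
tangent length = C·cosβ = 52.3927
L = r1·wrap1 + r2·wrap2 + 2·C·cosβ = 1·2.8385 + 9·3.4446 + 2·52.3927 = 138.6258

L=138.626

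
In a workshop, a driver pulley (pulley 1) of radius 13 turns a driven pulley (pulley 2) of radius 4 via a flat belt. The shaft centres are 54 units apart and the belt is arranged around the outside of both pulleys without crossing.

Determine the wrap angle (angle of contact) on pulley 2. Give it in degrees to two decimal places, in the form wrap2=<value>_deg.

wrap2=160.81_deg

open belt: β = asin((r2−r1)/C) = asin(-9/54) = -9.5941°
wrap1 = π − 2β = 199.1881°
wrap2 = π + 2β = 160.8119°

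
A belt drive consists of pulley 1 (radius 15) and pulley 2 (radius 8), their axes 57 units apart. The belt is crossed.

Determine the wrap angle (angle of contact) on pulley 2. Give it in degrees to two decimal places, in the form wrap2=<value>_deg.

crossed belt: β = asin((r1+r2)/C) = asin(23/57) = 23.7977°
wrap1 = wrap2 = π + 2β = 227.5954°

wrap2=227.60_deg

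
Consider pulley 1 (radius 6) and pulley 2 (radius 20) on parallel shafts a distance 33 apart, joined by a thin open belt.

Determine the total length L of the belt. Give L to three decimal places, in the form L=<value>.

L=153.715

open belt: β = asin((r2−r1)/C) = asin(14/33) = 25.1027°
wrap1 = π − 2β = 129.7946°
wrap2 = π + 2β = 230.2054°
tangent length = C·cosβ = 29.8831
L = r1·wrap1 + r2·wrap2 + 2·C·cosβ = 6·2.2653 + 20·4.0178 + 2·29.8831 = 153.7151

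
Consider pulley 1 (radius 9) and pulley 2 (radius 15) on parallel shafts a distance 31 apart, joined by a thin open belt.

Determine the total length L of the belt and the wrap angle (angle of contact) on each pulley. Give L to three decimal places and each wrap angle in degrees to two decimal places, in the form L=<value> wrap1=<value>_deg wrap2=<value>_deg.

open belt: β = asin((r2−r1)/C) = asin(6/31) = 11.1599°
wrap1 = π − 2β = 157.6801°
wrap2 = π + 2β = 202.3199°
tangent length = C·cosβ = 30.4138
L = r1·wrap1 + r2·wrap2 + 2·C·cosβ = 9·2.7520 + 15·3.5311 + 2·30.4138 = 138.5632

L=138.563 wrap1=157.68_deg wrap2=202.32_deg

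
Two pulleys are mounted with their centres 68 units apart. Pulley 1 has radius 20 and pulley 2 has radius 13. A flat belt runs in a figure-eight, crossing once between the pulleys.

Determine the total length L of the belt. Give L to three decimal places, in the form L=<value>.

crossed belt: β = asin((r1+r2)/C) = asin(33/68) = 29.0317°
wrap1 = wrap2 = π + 2β = 238.0635°
tangent length = C·cosβ = 59.4559
L = (r1+r2)·wrap + 2·C·cosβ = 33·4.1550 + 2·59.4559 = 256.0265

L=256.026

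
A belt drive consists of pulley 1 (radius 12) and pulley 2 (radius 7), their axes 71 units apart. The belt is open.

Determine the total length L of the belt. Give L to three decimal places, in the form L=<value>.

open belt: β = asin((r2−r1)/C) = asin(-5/71) = -4.0383°
wrap1 = π − 2β = 188.0765°
wrap2 = π + 2β = 171.9235°
tangent length = C·cosβ = 70.8237
L = r1·wrap1 + r2·wrap2 + 2·C·cosβ = 12·3.2826 + 7·3.0006 + 2·70.8237 = 202.0425

L=202.043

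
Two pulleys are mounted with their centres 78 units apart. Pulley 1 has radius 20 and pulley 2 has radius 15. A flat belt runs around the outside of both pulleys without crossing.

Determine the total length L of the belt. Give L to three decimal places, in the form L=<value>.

open belt: β = asin((r2−r1)/C) = asin(-5/78) = -3.6753°
wrap1 = π − 2β = 187.3507°
wrap2 = π + 2β = 172.6493°
tangent length = C·cosβ = 77.8396
L = r1·wrap1 + r2·wrap2 + 2·C·cosβ = 20·3.2699 + 15·3.0133 + 2·77.8396 = 266.2764

L=266.276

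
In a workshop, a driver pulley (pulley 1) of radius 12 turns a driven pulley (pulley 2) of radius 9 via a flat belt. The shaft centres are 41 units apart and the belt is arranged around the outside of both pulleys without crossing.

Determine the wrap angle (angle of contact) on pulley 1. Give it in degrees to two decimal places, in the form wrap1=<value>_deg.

wrap1=188.39_deg

open belt: β = asin((r2−r1)/C) = asin(-3/41) = -4.1961°
wrap1 = π − 2β = 188.3922°
wrap2 = π + 2β = 171.6078°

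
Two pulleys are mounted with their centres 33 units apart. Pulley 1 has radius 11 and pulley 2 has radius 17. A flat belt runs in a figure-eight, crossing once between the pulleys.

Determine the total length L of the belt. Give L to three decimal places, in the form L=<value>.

crossed belt: β = asin((r1+r2)/C) = asin(28/33) = 58.0473°
wrap1 = wrap2 = π + 2β = 296.0945°
tangent length = C·cosβ = 17.4642
L = (r1+r2)·wrap + 2·C·cosβ = 28·5.1678 + 2·17.4642 = 179.6276

L=179.628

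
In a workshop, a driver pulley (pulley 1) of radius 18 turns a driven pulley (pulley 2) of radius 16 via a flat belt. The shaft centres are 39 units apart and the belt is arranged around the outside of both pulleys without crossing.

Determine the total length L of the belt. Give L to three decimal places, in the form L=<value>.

L=184.917

open belt: β = asin((r2−r1)/C) = asin(-2/39) = -2.9395°
wrap1 = π − 2β = 185.8791°
wrap2 = π + 2β = 174.1209°
tangent length = C·cosβ = 38.9487
L = r1·wrap1 + r2·wrap2 + 2·C·cosβ = 18·3.2442 + 16·3.0390 + 2·38.9487 = 184.9167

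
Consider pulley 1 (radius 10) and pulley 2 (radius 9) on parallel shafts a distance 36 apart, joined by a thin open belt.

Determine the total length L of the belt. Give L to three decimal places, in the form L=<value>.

open belt: β = asin((r2−r1)/C) = asin(-1/36) = -1.5918°
wrap1 = π − 2β = 183.1835°
wrap2 = π + 2β = 176.8165°
tangent length = C·cosβ = 35.9861
L = r1·wrap1 + r2·wrap2 + 2·C·cosβ = 10·3.1972 + 9·3.0860 + 2·35.9861 = 131.7180

L=131.718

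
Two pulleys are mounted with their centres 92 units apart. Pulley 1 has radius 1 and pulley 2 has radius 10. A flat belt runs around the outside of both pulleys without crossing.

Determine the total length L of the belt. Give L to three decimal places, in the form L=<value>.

L=219.439

open belt: β = asin((r2−r1)/C) = asin(9/92) = 5.6140°
wrap1 = π − 2β = 168.7720°
wrap2 = π + 2β = 191.2280°
tangent length = C·cosβ = 91.5587
L = r1·wrap1 + r2·wrap2 + 2·C·cosβ = 1·2.9456 + 10·3.3376 + 2·91.5587 = 219.4387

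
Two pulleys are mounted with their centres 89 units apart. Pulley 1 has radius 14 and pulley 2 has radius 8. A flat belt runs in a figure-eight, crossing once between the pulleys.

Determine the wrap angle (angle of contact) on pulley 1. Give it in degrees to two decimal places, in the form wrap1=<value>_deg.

crossed belt: β = asin((r1+r2)/C) = asin(22/89) = 14.3114°
wrap1 = wrap2 = π + 2β = 208.6227°

wrap1=208.62_deg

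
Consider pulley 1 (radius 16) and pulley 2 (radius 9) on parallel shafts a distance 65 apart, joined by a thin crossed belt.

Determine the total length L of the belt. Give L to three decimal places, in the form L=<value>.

L=218.279

crossed belt: β = asin((r1+r2)/C) = asin(25/65) = 22.6199°
wrap1 = wrap2 = π + 2β = 225.2397°
tangent length = C·cosβ = 60.0000
L = (r1+r2)·wrap + 2·C·cosβ = 25·3.9312 + 2·60.0000 = 218.2794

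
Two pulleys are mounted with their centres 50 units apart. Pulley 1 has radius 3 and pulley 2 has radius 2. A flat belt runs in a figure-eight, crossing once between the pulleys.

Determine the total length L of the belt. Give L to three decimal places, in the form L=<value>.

L=116.208

crossed belt: β = asin((r1+r2)/C) = asin(5/50) = 5.7392°
wrap1 = wrap2 = π + 2β = 191.4783°
tangent length = C·cosβ = 49.7494
L = (r1+r2)·wrap + 2·C·cosβ = 5·3.3419 + 2·49.7494 = 116.2084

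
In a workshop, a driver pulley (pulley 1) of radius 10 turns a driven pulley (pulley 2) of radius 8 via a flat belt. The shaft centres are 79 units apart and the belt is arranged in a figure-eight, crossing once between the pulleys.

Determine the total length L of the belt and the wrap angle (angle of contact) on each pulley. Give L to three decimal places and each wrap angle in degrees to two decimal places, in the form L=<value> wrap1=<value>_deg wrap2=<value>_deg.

L=218.668 wrap1=206.34_deg wrap2=206.34_deg

crossed belt: β = asin((r1+r2)/C) = asin(18/79) = 13.1704°
wrap1 = wrap2 = π + 2β = 206.3408°
tangent length = C·cosβ = 76.9220
L = (r1+r2)·wrap + 2·C·cosβ = 18·3.6013 + 2·76.9220 = 218.6680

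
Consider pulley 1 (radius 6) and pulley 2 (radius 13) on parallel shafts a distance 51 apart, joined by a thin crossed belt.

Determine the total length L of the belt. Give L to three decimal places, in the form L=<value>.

L=168.854

crossed belt: β = asin((r1+r2)/C) = asin(19/51) = 21.8729°
wrap1 = wrap2 = π + 2β = 223.7458°
tangent length = C·cosβ = 47.3286
L = (r1+r2)·wrap + 2·C·cosβ = 19·3.9051 + 2·47.3286 = 168.8542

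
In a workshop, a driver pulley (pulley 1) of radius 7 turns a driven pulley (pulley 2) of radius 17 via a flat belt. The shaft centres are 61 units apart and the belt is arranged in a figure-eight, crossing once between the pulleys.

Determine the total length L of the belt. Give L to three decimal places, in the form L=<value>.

crossed belt: β = asin((r1+r2)/C) = asin(24/61) = 23.1689°
wrap1 = wrap2 = π + 2β = 226.3378°
tangent length = C·cosβ = 56.0803
L = (r1+r2)·wrap + 2·C·cosβ = 24·3.9503 + 2·56.0803 = 206.9687

L=206.969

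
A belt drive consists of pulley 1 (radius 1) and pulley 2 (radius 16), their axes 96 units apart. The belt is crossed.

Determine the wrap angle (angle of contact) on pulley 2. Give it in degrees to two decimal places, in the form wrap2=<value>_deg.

crossed belt: β = asin((r1+r2)/C) = asin(17/96) = 10.1999°
wrap1 = wrap2 = π + 2β = 200.3998°

wrap2=200.40_deg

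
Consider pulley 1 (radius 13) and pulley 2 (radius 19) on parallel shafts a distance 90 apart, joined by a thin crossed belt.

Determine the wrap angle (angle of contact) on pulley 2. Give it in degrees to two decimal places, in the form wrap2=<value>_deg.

crossed belt: β = asin((r1+r2)/C) = asin(32/90) = 20.8275°
wrap1 = wrap2 = π + 2β = 221.6550°

wrap2=221.65_deg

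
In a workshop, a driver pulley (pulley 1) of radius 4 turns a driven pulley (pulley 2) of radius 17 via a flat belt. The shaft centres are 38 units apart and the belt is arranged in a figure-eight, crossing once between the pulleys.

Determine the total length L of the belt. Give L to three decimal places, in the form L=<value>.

crossed belt: β = asin((r1+r2)/C) = asin(21/38) = 33.5477°
wrap1 = wrap2 = π + 2β = 247.0955°
tangent length = C·cosβ = 31.6702
L = (r1+r2)·wrap + 2·C·cosβ = 21·4.3126 + 2·31.6702 = 153.9056

L=153.906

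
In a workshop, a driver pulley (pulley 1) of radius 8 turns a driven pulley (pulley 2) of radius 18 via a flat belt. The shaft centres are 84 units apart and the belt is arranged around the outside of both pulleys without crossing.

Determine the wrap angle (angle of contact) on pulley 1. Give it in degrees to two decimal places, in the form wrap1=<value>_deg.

wrap1=166.33_deg

open belt: β = asin((r2−r1)/C) = asin(10/84) = 6.8371°
wrap1 = π − 2β = 166.3257°
wrap2 = π + 2β = 193.6743°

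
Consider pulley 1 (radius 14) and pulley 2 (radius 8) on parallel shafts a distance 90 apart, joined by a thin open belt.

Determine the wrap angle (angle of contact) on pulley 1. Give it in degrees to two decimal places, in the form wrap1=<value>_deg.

open belt: β = asin((r2−r1)/C) = asin(-6/90) = -3.8226°
wrap1 = π − 2β = 187.6451°
wrap2 = π + 2β = 172.3549°

wrap1=187.65_deg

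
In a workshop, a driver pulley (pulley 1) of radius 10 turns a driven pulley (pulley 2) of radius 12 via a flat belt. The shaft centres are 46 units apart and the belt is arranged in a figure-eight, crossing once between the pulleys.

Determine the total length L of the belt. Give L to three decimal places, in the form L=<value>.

L=171.853

crossed belt: β = asin((r1+r2)/C) = asin(22/46) = 28.5719°
wrap1 = wrap2 = π + 2β = 237.1438°
tangent length = C·cosβ = 40.3980
L = (r1+r2)·wrap + 2·C·cosβ = 22·4.1389 + 2·40.3980 = 171.8527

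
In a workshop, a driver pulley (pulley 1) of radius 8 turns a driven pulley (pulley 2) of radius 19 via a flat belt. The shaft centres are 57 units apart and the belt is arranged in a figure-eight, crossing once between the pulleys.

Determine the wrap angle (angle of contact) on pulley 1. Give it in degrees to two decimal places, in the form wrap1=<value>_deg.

crossed belt: β = asin((r1+r2)/C) = asin(27/57) = 28.2737°
wrap1 = wrap2 = π + 2β = 236.5474°

wrap1=236.55_deg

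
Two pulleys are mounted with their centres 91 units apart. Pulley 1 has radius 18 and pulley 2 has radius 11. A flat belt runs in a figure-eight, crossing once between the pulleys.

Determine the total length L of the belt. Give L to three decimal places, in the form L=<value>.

crossed belt: β = asin((r1+r2)/C) = asin(29/91) = 18.5832°
wrap1 = wrap2 = π + 2β = 217.1664°
tangent length = C·cosβ = 86.2554
L = (r1+r2)·wrap + 2·C·cosβ = 29·3.7903 + 2·86.2554 = 282.4287

L=282.429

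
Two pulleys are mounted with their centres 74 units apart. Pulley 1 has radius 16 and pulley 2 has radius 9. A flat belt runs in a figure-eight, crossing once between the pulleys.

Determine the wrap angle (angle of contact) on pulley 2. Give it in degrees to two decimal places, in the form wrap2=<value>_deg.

crossed belt: β = asin((r1+r2)/C) = asin(25/74) = 19.7452°
wrap1 = wrap2 = π + 2β = 219.4904°

wrap2=219.49_deg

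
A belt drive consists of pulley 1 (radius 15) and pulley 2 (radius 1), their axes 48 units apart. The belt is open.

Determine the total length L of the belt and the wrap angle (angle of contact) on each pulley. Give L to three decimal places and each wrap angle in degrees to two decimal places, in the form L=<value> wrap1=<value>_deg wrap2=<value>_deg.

open belt: β = asin((r2−r1)/C) = asin(-14/48) = -16.9578°
wrap1 = π − 2β = 213.9155°
wrap2 = π + 2β = 146.0845°
tangent length = C·cosβ = 45.9130
L = r1·wrap1 + r2·wrap2 + 2·C·cosβ = 15·3.7335 + 1·2.5497 + 2·45.9130 = 150.3785

L=150.379 wrap1=213.92_deg wrap2=146.08_deg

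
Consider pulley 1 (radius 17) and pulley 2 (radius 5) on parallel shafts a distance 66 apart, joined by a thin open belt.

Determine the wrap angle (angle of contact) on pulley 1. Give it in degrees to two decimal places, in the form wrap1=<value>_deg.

wrap1=200.95_deg

open belt: β = asin((r2−r1)/C) = asin(-12/66) = -10.4757°
wrap1 = π − 2β = 200.9514°
wrap2 = π + 2β = 159.0486°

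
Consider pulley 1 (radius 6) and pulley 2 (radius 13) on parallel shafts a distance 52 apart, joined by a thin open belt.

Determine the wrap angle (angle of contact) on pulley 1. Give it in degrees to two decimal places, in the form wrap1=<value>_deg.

wrap1=164.53_deg

open belt: β = asin((r2−r1)/C) = asin(7/52) = 7.7364°
wrap1 = π − 2β = 164.5272°
wrap2 = π + 2β = 195.4728°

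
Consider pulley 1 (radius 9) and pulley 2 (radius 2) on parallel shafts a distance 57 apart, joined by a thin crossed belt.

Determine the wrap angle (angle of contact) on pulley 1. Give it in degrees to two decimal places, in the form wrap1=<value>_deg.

wrap1=202.25_deg

crossed belt: β = asin((r1+r2)/C) = asin(11/57) = 11.1269°
wrap1 = wrap2 = π + 2β = 202.2538°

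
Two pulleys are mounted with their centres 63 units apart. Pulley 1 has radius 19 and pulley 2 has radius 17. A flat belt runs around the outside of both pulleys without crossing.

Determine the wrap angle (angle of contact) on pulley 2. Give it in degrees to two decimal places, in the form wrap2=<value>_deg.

wrap2=176.36_deg

open belt: β = asin((r2−r1)/C) = asin(-2/63) = -1.8192°
wrap1 = π − 2β = 183.6384°
wrap2 = π + 2β = 176.3616°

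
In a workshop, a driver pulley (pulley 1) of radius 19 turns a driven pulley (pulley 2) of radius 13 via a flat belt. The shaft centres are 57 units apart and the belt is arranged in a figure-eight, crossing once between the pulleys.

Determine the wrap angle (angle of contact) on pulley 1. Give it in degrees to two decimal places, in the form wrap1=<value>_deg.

wrap1=248.31_deg

crossed belt: β = asin((r1+r2)/C) = asin(32/57) = 34.1529°
wrap1 = wrap2 = π + 2β = 248.3058°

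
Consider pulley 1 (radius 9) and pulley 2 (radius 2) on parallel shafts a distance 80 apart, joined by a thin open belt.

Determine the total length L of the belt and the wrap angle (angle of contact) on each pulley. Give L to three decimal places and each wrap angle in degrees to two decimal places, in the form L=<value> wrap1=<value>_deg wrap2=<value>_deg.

open belt: β = asin((r2−r1)/C) = asin(-7/80) = -5.0198°
wrap1 = π − 2β = 190.0396°
wrap2 = π + 2β = 169.9604°
tangent length = C·cosβ = 79.6932
L = r1·wrap1 + r2·wrap2 + 2·C·cosβ = 9·3.3168 + 2·2.9664 + 2·79.6932 = 195.1704

L=195.170 wrap1=190.04_deg wrap2=169.96_deg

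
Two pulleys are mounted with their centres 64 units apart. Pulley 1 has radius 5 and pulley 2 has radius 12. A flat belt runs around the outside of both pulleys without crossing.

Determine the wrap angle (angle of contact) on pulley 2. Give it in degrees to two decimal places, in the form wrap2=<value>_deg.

wrap2=192.56_deg

open belt: β = asin((r2−r1)/C) = asin(7/64) = 6.2793°
wrap1 = π − 2β = 167.4414°
wrap2 = π + 2β = 192.5586°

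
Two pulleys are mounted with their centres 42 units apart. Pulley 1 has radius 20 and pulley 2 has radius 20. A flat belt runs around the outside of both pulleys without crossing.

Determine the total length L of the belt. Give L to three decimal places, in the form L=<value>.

L=209.664

open belt: β = asin((r2−r1)/C) = asin(0/42) = 0.0000°
wrap1 = π − 2β = 180.0000°
wrap2 = π + 2β = 180.0000°
tangent length = C·cosβ = 42.0000
L = r1·wrap1 + r2·wrap2 + 2·C·cosβ = 20·3.1416 + 20·3.1416 + 2·42.0000 = 209.6637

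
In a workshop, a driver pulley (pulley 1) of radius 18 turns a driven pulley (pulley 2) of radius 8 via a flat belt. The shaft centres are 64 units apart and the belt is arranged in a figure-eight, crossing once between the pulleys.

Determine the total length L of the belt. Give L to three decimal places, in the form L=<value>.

L=220.397

crossed belt: β = asin((r1+r2)/C) = asin(26/64) = 23.9695°
wrap1 = wrap2 = π + 2β = 227.9390°
tangent length = C·cosβ = 58.4808
L = (r1+r2)·wrap + 2·C·cosβ = 26·3.9783 + 2·58.4808 = 220.3970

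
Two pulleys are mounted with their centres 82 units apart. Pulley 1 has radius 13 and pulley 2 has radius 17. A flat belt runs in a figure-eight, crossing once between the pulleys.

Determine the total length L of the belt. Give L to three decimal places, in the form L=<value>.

L=269.351

crossed belt: β = asin((r1+r2)/C) = asin(30/82) = 21.4601°
wrap1 = wrap2 = π + 2β = 222.9203°
tangent length = C·cosβ = 76.3151
L = (r1+r2)·wrap + 2·C·cosβ = 30·3.8907 + 2·76.3151 = 269.3510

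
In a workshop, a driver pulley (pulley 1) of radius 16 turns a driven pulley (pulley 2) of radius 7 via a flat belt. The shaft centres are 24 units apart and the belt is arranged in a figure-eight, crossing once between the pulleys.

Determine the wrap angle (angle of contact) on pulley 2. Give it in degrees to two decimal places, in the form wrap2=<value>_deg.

wrap2=326.80_deg

crossed belt: β = asin((r1+r2)/C) = asin(23/24) = 73.4022°
wrap1 = wrap2 = π + 2β = 326.8043°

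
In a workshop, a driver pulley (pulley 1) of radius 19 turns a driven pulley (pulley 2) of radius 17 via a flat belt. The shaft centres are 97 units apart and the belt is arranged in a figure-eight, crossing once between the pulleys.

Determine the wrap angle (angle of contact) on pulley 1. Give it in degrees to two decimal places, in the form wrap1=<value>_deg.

wrap1=223.57_deg

crossed belt: β = asin((r1+r2)/C) = asin(36/97) = 21.7856°
wrap1 = wrap2 = π + 2β = 223.5711°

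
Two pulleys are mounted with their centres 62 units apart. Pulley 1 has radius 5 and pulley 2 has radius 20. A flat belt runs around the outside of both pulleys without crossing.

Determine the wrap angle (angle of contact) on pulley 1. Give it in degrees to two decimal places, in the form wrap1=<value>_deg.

wrap1=152.00_deg

open belt: β = asin((r2−r1)/C) = asin(15/62) = 14.0008°
wrap1 = π − 2β = 151.9984°
wrap2 = π + 2β = 208.0016°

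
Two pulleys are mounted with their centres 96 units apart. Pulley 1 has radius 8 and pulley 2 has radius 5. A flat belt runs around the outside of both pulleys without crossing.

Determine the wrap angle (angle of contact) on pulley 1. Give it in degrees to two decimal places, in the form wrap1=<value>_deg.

open belt: β = asin((r2−r1)/C) = asin(-3/96) = -1.7908°
wrap1 = π − 2β = 183.5816°
wrap2 = π + 2β = 176.4184°

wrap1=183.58_deg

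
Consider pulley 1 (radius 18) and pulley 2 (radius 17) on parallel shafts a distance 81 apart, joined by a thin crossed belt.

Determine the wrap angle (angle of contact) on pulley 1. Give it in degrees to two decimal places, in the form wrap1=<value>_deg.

crossed belt: β = asin((r1+r2)/C) = asin(35/81) = 25.6008°
wrap1 = wrap2 = π + 2β = 231.2017°

wrap1=231.20_deg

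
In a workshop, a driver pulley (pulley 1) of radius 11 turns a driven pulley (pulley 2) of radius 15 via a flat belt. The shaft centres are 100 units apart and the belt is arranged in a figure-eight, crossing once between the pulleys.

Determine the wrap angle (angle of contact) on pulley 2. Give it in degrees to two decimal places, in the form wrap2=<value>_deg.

crossed belt: β = asin((r1+r2)/C) = asin(26/100) = 15.0701°
wrap1 = wrap2 = π + 2β = 210.1401°

wrap2=210.14_deg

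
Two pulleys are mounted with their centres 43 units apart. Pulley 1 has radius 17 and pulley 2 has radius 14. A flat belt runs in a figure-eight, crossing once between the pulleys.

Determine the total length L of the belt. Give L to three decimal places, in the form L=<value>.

crossed belt: β = asin((r1+r2)/C) = asin(31/43) = 46.1313°
wrap1 = wrap2 = π + 2β = 272.2627°
tangent length = C·cosβ = 29.7993
L = (r1+r2)·wrap + 2·C·cosβ = 31·4.7519 + 2·29.7993 = 206.9069

L=206.907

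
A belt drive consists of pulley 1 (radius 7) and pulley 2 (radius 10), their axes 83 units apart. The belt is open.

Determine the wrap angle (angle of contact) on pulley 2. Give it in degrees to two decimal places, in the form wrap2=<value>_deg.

open belt: β = asin((r2−r1)/C) = asin(3/83) = 2.0714°
wrap1 = π − 2β = 175.8572°
wrap2 = π + 2β = 184.1428°

wrap2=184.14_deg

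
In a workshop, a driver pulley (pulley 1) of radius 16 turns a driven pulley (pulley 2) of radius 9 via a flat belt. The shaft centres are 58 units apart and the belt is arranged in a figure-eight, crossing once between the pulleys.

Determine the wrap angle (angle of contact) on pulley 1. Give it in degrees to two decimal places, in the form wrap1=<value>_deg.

wrap1=231.07_deg

crossed belt: β = asin((r1+r2)/C) = asin(25/58) = 25.5332°
wrap1 = wrap2 = π + 2β = 231.0665°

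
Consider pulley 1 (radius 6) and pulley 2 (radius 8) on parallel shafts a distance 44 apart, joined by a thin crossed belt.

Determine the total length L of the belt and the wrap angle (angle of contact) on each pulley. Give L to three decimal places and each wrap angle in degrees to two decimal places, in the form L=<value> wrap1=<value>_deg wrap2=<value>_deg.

crossed belt: β = asin((r1+r2)/C) = asin(14/44) = 18.5530°
wrap1 = wrap2 = π + 2β = 217.1060°
tangent length = C·cosβ = 41.7133
L = (r1+r2)·wrap + 2·C·cosβ = 14·3.7892 + 2·41.7133 = 136.4756

L=136.476 wrap1=217.11_deg wrap2=217.11_deg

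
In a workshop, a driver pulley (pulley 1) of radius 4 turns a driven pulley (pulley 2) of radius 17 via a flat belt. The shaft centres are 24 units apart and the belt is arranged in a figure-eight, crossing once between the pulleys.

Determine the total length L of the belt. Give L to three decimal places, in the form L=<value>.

L=133.960

crossed belt: β = asin((r1+r2)/C) = asin(21/24) = 61.0450°
wrap1 = wrap2 = π + 2β = 302.0900°
tangent length = C·cosβ = 11.6190
L = (r1+r2)·wrap + 2·C·cosβ = 21·5.2725 + 2·11.6190 = 133.9597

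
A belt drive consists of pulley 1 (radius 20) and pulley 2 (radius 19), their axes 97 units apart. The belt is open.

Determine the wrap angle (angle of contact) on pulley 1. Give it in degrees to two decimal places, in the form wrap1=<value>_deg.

open belt: β = asin((r2−r1)/C) = asin(-1/97) = -0.5907°
wrap1 = π − 2β = 181.1814°
wrap2 = π + 2β = 178.8186°

wrap1=181.18_deg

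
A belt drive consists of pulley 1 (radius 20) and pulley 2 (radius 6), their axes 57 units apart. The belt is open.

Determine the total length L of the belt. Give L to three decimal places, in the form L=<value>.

L=199.138

open belt: β = asin((r2−r1)/C) = asin(-14/57) = -14.2181°
wrap1 = π − 2β = 208.4362°
wrap2 = π + 2β = 151.5638°
tangent length = C·cosβ = 55.2540
L = r1·wrap1 + r2·wrap2 + 2·C·cosβ = 20·3.6379 + 6·2.6453 + 2·55.2540 = 199.1376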